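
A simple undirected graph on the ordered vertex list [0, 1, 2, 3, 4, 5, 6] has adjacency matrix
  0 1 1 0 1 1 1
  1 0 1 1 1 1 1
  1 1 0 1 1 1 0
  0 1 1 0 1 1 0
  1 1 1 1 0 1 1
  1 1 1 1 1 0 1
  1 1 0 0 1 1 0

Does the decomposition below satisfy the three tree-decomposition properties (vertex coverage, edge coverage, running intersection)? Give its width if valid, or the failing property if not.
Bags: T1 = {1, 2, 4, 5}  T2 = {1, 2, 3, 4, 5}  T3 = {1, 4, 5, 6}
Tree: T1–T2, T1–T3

No — vertex 0 appears in no bag.

A tree decomposition must satisfy three properties: every vertex lies in some bag; for every edge, both endpoints lie together in some bag; and for every vertex, the bags containing it form a connected subtree. Here vertex 0 appears in no bag, so the decomposition is invalid.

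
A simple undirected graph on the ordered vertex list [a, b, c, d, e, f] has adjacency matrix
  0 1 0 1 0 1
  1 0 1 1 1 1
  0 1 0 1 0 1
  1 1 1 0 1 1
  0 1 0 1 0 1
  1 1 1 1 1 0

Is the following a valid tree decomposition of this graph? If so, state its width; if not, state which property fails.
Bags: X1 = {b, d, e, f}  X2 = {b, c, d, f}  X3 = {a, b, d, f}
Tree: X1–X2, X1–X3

Vertex coverage: the bags together contain {a, b, c, d, e, f}, the full vertex set. Edge coverage: each edge of G has both endpoints in at least one bag. Running intersection: for every vertex, the bags containing it form a connected subtree. All three properties hold, so this is a valid tree decomposition of width max|bag| − 1 = 3, and hence tw(G) ≤ 3.

Yes; width 3.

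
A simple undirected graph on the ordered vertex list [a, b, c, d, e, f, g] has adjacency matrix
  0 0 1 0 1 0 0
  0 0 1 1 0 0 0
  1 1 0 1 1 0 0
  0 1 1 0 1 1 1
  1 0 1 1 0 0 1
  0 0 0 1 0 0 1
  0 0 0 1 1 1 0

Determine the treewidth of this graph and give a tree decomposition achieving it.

Treewidth 2.
One optimal decomposition is:
Bags: B1 = {c, d, e}  B2 = {d, e, g}  B3 = {a, c, e}  B4 = {d, f, g}  B5 = {b, c, d}
Tree: B1–B2, B1–B3, B2–B4, B1–B5

Each bag holds 3 vertices, so the decomposition has width 2, which upper-bounds the treewidth. For the lower bound, the 3 vertices {d, e, g} are pairwise adjacent, and any tree decomposition puts a clique entirely inside one bag — forcing width ≥ 2. Combining the bounds, tw(G) = 2.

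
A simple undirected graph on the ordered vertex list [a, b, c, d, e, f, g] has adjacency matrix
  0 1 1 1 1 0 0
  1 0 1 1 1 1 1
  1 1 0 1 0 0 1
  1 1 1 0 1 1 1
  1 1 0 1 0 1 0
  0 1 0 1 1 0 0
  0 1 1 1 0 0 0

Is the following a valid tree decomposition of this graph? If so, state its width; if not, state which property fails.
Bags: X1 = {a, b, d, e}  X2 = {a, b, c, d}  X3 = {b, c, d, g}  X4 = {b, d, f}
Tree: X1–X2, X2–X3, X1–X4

No — edge (e,f) lies in no bag.

A tree decomposition must satisfy three properties: every vertex lies in some bag; for every edge, both endpoints lie together in some bag; and for every vertex, the bags containing it form a connected subtree. Here edge (e,f) lies in no bag, so the decomposition is invalid.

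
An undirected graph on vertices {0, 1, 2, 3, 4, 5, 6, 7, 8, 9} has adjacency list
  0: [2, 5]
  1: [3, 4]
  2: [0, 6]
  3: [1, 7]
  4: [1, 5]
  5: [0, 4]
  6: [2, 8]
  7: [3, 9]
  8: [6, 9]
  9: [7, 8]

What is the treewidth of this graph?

A width-2 tree decomposition is:
Bags: B1 = {6, 8, 9}  B2 = {6, 7, 9}  B3 = {3, 6, 7}  B4 = {1, 3, 6}  B5 = {1, 4, 6}  B6 = {4, 5, 6}  B7 = {0, 5, 6}  B8 = {0, 2, 6}
Tree: B1–B2, B2–B3, B3–B4, B4–B5, B5–B6, B6–B7, B7–B8
Every bag has size at most 3, so the width is 3 − 1 = 2 and tw(G) ≤ 2. Since 6–8–9–7–3–1–4–5–0–2–6 is a cycle in G, G is not acyclic. Forests are exactly the graphs of treewidth ≤ 1, so tw(G) ≥ 2. Combining the bounds, tw(G) = 2.

2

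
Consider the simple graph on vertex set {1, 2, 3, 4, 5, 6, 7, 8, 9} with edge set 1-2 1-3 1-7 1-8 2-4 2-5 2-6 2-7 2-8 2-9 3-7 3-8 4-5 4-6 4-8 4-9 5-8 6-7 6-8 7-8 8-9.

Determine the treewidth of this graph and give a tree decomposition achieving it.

Every bag has size at most 4, so the width is 4 − 1 = 3 and tw(G) ≤ 3. For the lower bound, the 4 vertices {1, 2, 7, 8} are pairwise adjacent, and any tree decomposition puts a clique entirely inside one bag — forcing width ≥ 3. Combining the bounds, tw(G) = 3.

Treewidth 3.
One optimal decomposition is:
Bags: B1 = {2, 4, 6, 8}  B2 = {2, 4, 8, 9}  B3 = {2, 6, 7, 8}  B4 = {2, 4, 5, 8}  B5 = {1, 2, 7, 8}  B6 = {1, 3, 7, 8}
Tree: B1–B2, B1–B3, B1–B4, B3–B5, B5–B6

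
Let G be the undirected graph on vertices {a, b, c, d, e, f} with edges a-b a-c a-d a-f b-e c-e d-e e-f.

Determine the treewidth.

2

A width-2 tree decomposition is:
Bags: B1 = {a, e, f}  B2 = {a, c, e}  B3 = {a, d, e}  B4 = {a, b, e}
Tree: B1–B2, B2–B3, B3–B4
The largest bag has 3 vertices, giving width 2; this decomposition certifies tw(G) ≤ 2. Since f–a–c–e–f is a cycle in G, G is not acyclic. Forests are exactly the graphs of treewidth ≤ 1, so tw(G) ≥ 2. Combining the bounds, tw(G) = 2.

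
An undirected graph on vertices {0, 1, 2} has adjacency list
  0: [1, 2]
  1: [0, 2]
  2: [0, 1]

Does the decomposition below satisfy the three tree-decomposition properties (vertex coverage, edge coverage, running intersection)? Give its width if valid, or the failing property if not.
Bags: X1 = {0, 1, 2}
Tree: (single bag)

Yes; width 2.

Every vertex of G appears in some bag (union = {0, 1, 2}); every edge is covered by a bag; and for each vertex v the set of bags containing v is connected in the bag tree. The decomposition is therefore valid. The largest bag has 3 vertices, so the width is 2.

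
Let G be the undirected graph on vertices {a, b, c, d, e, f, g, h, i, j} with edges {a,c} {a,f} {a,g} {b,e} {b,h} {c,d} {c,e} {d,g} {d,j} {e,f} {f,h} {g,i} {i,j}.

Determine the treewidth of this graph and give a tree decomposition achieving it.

Treewidth 2.
One optimal decomposition is:
Bags: B1 = {d, i, j}  B2 = {d, g, i}  B3 = {c, d, g}  B4 = {a, c, g}  B5 = {a, c, e}  B6 = {a, e, f}  B7 = {b, e, f}  B8 = {b, f, h}
Tree: B1–B2, B2–B3, B3–B4, B4–B5, B5–B6, B6–B7, B7–B8

Every bag has size at most 3, so the width is 3 − 1 = 2 and tw(G) ≤ 2. Since j–i–g–d–j is a cycle in G, G is not acyclic. Forests are exactly the graphs of treewidth ≤ 1, so tw(G) ≥ 2. Hence tw(G) = 2 exactly.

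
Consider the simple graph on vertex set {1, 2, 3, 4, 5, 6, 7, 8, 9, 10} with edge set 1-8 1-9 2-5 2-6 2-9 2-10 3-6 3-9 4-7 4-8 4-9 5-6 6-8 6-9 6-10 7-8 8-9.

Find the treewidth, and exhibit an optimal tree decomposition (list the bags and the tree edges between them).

Treewidth 2.
One optimal decomposition is:
Bags: B1 = {2, 6, 9}  B2 = {3, 6, 9}  B3 = {6, 8, 9}  B4 = {2, 6, 10}  B5 = {1, 8, 9}  B6 = {2, 5, 6}  B7 = {4, 8, 9}  B8 = {4, 7, 8}
Tree: B1–B2, B2–B3, B1–B4, B3–B5, B4–B6, B3–B7, B7–B8

Each bag holds 3 vertices, so the decomposition has width 2, which upper-bounds the treewidth. For the lower bound, the 3 vertices {1, 8, 9} are pairwise adjacent, and any tree decomposition puts a clique entirely inside one bag — forcing width ≥ 2. Hence tw(G) = 2 exactly.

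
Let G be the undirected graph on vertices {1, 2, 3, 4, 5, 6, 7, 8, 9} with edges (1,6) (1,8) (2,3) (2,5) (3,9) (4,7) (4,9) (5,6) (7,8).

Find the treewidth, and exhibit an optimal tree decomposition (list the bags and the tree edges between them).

The largest bag has 3 vertices, giving width 2; this decomposition certifies tw(G) ≤ 2. For the lower bound, G contains the cycle 9–3–2–5–6–1–8–7–4–9, so G is not a forest; only forests have treewidth ≤ 1, hence tw(G) ≥ 2. The upper and lower bounds meet at 2, so that is the treewidth.

Treewidth 2.
One optimal decomposition is:
Bags: B1 = {2, 3, 9}  B2 = {2, 5, 9}  B3 = {5, 6, 9}  B4 = {1, 6, 9}  B5 = {1, 8, 9}  B6 = {7, 8, 9}  B7 = {4, 7, 9}
Tree: B1–B2, B2–B3, B3–B4, B4–B5, B5–B6, B6–B7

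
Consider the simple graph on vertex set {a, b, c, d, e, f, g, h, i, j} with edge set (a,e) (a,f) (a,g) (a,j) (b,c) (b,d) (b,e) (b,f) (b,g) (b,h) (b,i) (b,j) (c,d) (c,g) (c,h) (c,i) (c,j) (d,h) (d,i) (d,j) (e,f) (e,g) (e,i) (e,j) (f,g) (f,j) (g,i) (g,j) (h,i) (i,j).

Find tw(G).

A width-4 tree decomposition is:
Bags: B1 = {b, e, g, i, j}  B2 = {b, e, f, g, j}  B3 = {a, e, f, g, j}  B4 = {b, c, g, i, j}  B5 = {b, c, d, i, j}  B6 = {b, c, d, h, i}
Tree: B1–B2, B2–B3, B1–B4, B4–B5, B5–B6
Each bag holds 5 vertices, so the decomposition has width 4, which upper-bounds the treewidth. On the other hand G contains the 5-clique {a, e, f, g, j}. A clique must lie in a single bag of any decomposition, so no decomposition can have width below 4. Therefore the treewidth is 4.

4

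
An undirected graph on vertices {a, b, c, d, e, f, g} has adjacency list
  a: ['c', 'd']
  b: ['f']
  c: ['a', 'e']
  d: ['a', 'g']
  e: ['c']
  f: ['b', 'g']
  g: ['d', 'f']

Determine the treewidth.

A width-1 tree decomposition is:
Bags: B1 = {b, f}  B2 = {f, g}  B3 = {d, g}  B4 = {a, d}  B5 = {a, c}  B6 = {c, e}
Tree: B1–B2, B2–B3, B3–B4, B4–B5, B5–B6
The largest bag has 2 vertices, giving width 1; this decomposition certifies tw(G) ≤ 1. Any graph with an edge has treewidth ≥ 1, and G has the edge b–f. Combining the bounds, tw(G) = 1.

1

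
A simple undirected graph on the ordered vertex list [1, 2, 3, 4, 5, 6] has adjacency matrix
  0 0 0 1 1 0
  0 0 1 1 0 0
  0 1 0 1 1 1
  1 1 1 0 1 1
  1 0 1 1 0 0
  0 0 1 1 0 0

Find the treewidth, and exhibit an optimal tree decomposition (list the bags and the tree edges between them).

Each bag holds 3 vertices, so the decomposition has width 2, which upper-bounds the treewidth. For the lower bound, the 3 vertices {1, 4, 5} are pairwise adjacent, and any tree decomposition puts a clique entirely inside one bag — forcing width ≥ 2. Hence tw(G) = 2 exactly.

Treewidth 2.
One optimal decomposition is:
Bags: B1 = {2, 3, 4}  B2 = {3, 4, 5}  B3 = {1, 4, 5}  B4 = {3, 4, 6}
Tree: B1–B2, B2–B3, B1–B4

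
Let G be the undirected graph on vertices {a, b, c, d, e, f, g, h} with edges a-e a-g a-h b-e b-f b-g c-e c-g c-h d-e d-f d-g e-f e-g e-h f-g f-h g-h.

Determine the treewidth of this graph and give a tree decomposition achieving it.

The largest bag has 4 vertices, giving width 3; this decomposition certifies tw(G) ≤ 3. For the lower bound, the 4 vertices {a, e, g, h} are pairwise adjacent, and any tree decomposition puts a clique entirely inside one bag — forcing width ≥ 3. The upper and lower bounds meet at 3, so that is the treewidth.

Treewidth 3.
Bags: B1 = {b, e, f, g}  B2 = {e, f, g, h}  B3 = {a, e, g, h}  B4 = {c, e, g, h}  B5 = {d, e, f, g}
Tree: B1–B2, B2–B3, B2–B4, B2–B5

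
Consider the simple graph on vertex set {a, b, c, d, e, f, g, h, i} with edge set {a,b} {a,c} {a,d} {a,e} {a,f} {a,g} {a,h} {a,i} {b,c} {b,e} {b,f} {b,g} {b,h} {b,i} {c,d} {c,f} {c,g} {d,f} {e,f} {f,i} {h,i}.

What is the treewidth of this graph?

3

A width-3 tree decomposition is:
Bags: B1 = {a, b, c, f}  B2 = {a, b, e, f}  B3 = {a, b, f, i}  B4 = {a, c, d, f}  B5 = {a, b, h, i}  B6 = {a, b, c, g}
Tree: B1–B2, B1–B3, B1–B4, B3–B5, B1–B6
Each bag holds 4 vertices, so the decomposition has width 3, which upper-bounds the treewidth. On the other hand G contains the 4-clique {a, c, d, f}. A clique must lie in a single bag of any decomposition, so no decomposition can have width below 3. The upper and lower bounds meet at 3, so that is the treewidth.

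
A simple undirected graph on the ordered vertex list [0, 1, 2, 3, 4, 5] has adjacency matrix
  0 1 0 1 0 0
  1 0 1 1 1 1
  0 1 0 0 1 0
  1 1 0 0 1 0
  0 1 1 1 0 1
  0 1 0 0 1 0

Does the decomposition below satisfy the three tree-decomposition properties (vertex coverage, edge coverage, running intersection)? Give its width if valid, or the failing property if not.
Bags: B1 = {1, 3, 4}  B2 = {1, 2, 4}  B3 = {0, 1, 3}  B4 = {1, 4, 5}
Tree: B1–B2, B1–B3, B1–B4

Yes; width 2.

Every vertex of G appears in some bag (union = {0, 1, 2, 3, 4, 5}); every edge is covered by a bag; and for each vertex v the set of bags containing v is connected in the bag tree. The decomposition is therefore valid. The largest bag has 3 vertices, so the width is 2.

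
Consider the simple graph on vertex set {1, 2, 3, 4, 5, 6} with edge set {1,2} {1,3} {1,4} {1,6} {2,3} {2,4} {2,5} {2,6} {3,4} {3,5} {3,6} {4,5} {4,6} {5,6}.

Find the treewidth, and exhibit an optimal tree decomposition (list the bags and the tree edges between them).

Treewidth 4.
One such decomposition:
Bags: B1 = {2, 3, 4, 5, 6}  B2 = {1, 2, 3, 4, 6}
Tree: B1–B2

Every bag has size at most 5, so the width is 5 − 1 = 4 and tw(G) ≤ 4. For the lower bound, the 5 vertices {1, 2, 3, 4, 6} are pairwise adjacent, and any tree decomposition puts a clique entirely inside one bag — forcing width ≥ 4. Therefore the treewidth is 4.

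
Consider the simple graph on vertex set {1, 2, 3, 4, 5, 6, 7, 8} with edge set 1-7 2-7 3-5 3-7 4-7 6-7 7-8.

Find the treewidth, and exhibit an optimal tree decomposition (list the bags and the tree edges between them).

Treewidth 1.
One such decomposition:
Bags: B1 = {6, 7}  B2 = {3, 7}  B3 = {3, 5}  B4 = {1, 7}  B5 = {4, 7}  B6 = {7, 8}  B7 = {2, 7}
Tree: B1–B2, B2–B3, B1–B4, B4–B5, B2–B6, B6–B7

The largest bag has 2 vertices, giving width 1; this decomposition certifies tw(G) ≤ 1. G has an edge, so its treewidth is at least 1. The upper and lower bounds meet at 1, so that is the treewidth.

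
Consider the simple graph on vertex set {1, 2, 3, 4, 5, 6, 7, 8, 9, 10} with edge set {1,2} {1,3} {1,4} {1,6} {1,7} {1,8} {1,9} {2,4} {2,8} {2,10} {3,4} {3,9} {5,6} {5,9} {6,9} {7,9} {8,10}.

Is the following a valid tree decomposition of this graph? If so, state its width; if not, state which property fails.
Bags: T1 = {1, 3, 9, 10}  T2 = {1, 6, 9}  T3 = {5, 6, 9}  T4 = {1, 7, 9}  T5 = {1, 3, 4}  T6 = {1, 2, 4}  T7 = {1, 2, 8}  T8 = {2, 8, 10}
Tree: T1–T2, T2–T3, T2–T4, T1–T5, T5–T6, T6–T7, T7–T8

A tree decomposition must satisfy three properties: every vertex lies in some bag; for every edge, both endpoints lie together in some bag; and for every vertex, the bags containing it form a connected subtree. Here bags containing vertex 10 are not connected in the tree, so the decomposition is invalid.

No — bags containing vertex 10 are not connected in the tree.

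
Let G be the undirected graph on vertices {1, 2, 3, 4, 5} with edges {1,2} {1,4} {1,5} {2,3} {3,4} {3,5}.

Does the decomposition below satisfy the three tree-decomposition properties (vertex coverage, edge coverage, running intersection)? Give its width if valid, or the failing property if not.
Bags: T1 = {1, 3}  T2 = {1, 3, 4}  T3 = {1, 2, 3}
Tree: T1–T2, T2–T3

No — vertex 5 appears in no bag.

A tree decomposition must satisfy three properties: every vertex lies in some bag; for every edge, both endpoints lie together in some bag; and for every vertex, the bags containing it form a connected subtree. Here vertex 5 appears in no bag, so the decomposition is invalid.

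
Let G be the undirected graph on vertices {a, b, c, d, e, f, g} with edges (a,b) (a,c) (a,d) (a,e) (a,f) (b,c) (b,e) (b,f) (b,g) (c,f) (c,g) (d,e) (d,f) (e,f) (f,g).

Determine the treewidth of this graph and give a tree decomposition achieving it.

Treewidth 3.
One optimal decomposition is:
Bags: B1 = {a, d, e, f}  B2 = {a, b, e, f}  B3 = {a, b, c, f}  B4 = {b, c, f, g}
Tree: B1–B2, B2–B3, B3–B4

Each bag holds 4 vertices, so the decomposition has width 3, which upper-bounds the treewidth. For the lower bound, the 4 vertices {a, d, e, f} are pairwise adjacent, and any tree decomposition puts a clique entirely inside one bag — forcing width ≥ 3. Therefore the treewidth is 3.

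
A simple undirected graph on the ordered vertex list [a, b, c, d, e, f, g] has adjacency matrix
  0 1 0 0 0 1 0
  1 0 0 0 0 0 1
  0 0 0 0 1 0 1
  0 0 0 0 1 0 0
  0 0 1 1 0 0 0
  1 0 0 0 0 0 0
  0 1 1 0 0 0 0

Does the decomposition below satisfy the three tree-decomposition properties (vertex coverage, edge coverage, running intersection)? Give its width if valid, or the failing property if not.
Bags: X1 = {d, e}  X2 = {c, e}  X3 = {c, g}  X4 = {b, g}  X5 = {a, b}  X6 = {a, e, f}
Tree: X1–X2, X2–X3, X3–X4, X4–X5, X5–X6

A tree decomposition must satisfy three properties: every vertex lies in some bag; for every edge, both endpoints lie together in some bag; and for every vertex, the bags containing it form a connected subtree. Here bags containing vertex e are not connected in the tree, so the decomposition is invalid.

No — bags containing vertex e are not connected in the tree.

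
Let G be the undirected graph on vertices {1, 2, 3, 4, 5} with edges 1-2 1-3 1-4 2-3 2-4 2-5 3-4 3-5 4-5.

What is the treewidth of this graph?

A width-3 tree decomposition is:
Bags: B1 = {2, 3, 4, 5}  B2 = {1, 2, 3, 4}
Tree: B1–B2
Every bag has size at most 4, so the width is 4 − 1 = 3 and tw(G) ≤ 3. Conversely, {1, 2, 3, 4} is a clique of size 4, and the vertices of any clique must share a bag in every tree decomposition; so some bag has ≥ 4 vertices and tw(G) ≥ 3. Therefore the treewidth is 3.

3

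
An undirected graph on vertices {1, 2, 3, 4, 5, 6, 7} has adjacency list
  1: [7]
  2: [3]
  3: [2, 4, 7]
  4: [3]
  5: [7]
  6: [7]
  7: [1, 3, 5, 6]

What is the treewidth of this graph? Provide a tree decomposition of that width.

Treewidth 1.
Bags: B1 = {6, 7}  B2 = {3, 7}  B3 = {1, 7}  B4 = {5, 7}  B5 = {3, 4}  B6 = {2, 3}
Tree: B1–B2, B1–B3, B2–B4, B2–B5, B2–B6

The largest bag has 2 vertices, giving width 1; this decomposition certifies tw(G) ≤ 1. Since G has at least one edge (e.g. 6–7), it is not an edgeless graph, so tw(G) ≥ 1. Combining the bounds, tw(G) = 1.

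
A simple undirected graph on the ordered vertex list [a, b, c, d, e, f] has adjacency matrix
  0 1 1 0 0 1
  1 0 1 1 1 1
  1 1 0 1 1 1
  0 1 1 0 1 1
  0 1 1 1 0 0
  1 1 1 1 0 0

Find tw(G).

A width-3 tree decomposition is:
Bags: B1 = {a, b, c, f}  B2 = {b, c, d, f}  B3 = {b, c, d, e}
Tree: B1–B2, B2–B3
The largest bag has 4 vertices, giving width 3; this decomposition certifies tw(G) ≤ 3. For the lower bound, the 4 vertices {b, c, d, e} are pairwise adjacent, and any tree decomposition puts a clique entirely inside one bag — forcing width ≥ 3. The upper and lower bounds meet at 3, so that is the treewidth.

3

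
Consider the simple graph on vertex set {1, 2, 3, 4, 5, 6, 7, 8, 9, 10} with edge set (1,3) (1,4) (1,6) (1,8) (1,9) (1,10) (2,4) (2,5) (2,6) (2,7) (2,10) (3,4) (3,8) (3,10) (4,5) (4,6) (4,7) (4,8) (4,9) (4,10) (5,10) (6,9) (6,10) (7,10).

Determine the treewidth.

3

A width-3 tree decomposition is:
Bags: B1 = {1, 4, 6, 10}  B2 = {2, 4, 6, 10}  B3 = {1, 4, 6, 9}  B4 = {1, 3, 4, 10}  B5 = {1, 3, 4, 8}  B6 = {2, 4, 5, 10}  B7 = {2, 4, 7, 10}
Tree: B1–B2, B1–B3, B1–B4, B4–B5, B2–B6, B6–B7
The largest bag has 4 vertices, giving width 3; this decomposition certifies tw(G) ≤ 3. For the lower bound, the 4 vertices {1, 3, 4, 8} are pairwise adjacent, and any tree decomposition puts a clique entirely inside one bag — forcing width ≥ 3. Therefore the treewidth is 3.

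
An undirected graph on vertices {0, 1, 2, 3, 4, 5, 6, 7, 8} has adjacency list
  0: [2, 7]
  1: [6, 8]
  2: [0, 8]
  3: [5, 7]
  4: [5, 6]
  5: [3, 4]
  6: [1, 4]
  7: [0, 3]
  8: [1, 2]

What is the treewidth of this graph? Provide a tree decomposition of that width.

The largest bag has 3 vertices, giving width 2; this decomposition certifies tw(G) ≤ 2. For the lower bound, G contains the cycle 6–1–8–2–0–7–3–5–4–6, so G is not a forest; only forests have treewidth ≤ 1, hence tw(G) ≥ 2. Combining the bounds, tw(G) = 2.

Treewidth 2.
One such decomposition:
Bags: B1 = {1, 6, 8}  B2 = {2, 6, 8}  B3 = {0, 2, 6}  B4 = {0, 6, 7}  B5 = {3, 6, 7}  B6 = {3, 5, 6}  B7 = {4, 5, 6}
Tree: B1–B2, B2–B3, B3–B4, B4–B5, B5–B6, B6–B7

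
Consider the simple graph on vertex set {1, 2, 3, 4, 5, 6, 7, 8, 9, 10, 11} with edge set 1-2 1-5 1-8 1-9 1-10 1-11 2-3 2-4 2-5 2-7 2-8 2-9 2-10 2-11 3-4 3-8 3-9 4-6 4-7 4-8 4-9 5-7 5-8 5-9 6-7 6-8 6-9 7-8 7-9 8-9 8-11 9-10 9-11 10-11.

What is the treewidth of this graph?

A width-4 tree decomposition is:
Bags: B1 = {2, 5, 7, 8, 9}  B2 = {2, 4, 7, 8, 9}  B3 = {1, 2, 5, 8, 9}  B4 = {1, 2, 8, 9, 11}  B5 = {1, 2, 9, 10, 11}  B6 = {2, 3, 4, 8, 9}  B7 = {4, 6, 7, 8, 9}
Tree: B1–B2, B1–B3, B3–B4, B4–B5, B2–B6, B2–B7
Every bag has size at most 5, so the width is 5 − 1 = 4 and tw(G) ≤ 4. Conversely, {1, 2, 8, 9, 11} is a clique of size 5, and the vertices of any clique must share a bag in every tree decomposition; so some bag has ≥ 5 vertices and tw(G) ≥ 4. The upper and lower bounds meet at 4, so that is the treewidth.

4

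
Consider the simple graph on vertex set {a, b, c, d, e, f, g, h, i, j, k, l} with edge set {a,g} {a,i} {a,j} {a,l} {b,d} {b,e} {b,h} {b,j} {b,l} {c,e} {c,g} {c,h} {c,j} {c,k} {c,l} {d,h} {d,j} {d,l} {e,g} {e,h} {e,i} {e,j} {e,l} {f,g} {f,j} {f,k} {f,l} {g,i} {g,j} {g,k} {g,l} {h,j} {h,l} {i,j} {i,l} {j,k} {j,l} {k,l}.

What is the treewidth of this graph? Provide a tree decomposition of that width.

Treewidth 4.
One optimal decomposition is:
Bags: B1 = {c, g, j, k, l}  B2 = {c, e, g, j, l}  B3 = {c, e, h, j, l}  B4 = {b, e, h, j, l}  B5 = {e, g, i, j, l}  B6 = {f, g, j, k, l}  B7 = {b, d, h, j, l}  B8 = {a, g, i, j, l}
Tree: B1–B2, B2–B3, B3–B4, B2–B5, B1–B6, B4–B7, B5–B8

Each bag holds 5 vertices, so the decomposition has width 4, which upper-bounds the treewidth. For the lower bound, the 5 vertices {b, d, h, j, l} are pairwise adjacent, and any tree decomposition puts a clique entirely inside one bag — forcing width ≥ 4. The upper and lower bounds meet at 4, so that is the treewidth.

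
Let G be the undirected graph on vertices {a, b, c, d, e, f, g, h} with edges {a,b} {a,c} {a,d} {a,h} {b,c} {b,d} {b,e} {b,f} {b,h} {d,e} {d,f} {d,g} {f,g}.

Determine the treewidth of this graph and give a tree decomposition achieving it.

Each bag holds 3 vertices, so the decomposition has width 2, which upper-bounds the treewidth. Conversely, {d, f, g} is a clique of size 3, and the vertices of any clique must share a bag in every tree decomposition; so some bag has ≥ 3 vertices and tw(G) ≥ 2. Hence tw(G) = 2 exactly.

Treewidth 2.
Bags: B1 = {b, d, f}  B2 = {a, b, d}  B3 = {b, d, e}  B4 = {a, b, h}  B5 = {d, f, g}  B6 = {a, b, c}
Tree: B1–B2, B2–B3, B2–B4, B1–B5, B2–B6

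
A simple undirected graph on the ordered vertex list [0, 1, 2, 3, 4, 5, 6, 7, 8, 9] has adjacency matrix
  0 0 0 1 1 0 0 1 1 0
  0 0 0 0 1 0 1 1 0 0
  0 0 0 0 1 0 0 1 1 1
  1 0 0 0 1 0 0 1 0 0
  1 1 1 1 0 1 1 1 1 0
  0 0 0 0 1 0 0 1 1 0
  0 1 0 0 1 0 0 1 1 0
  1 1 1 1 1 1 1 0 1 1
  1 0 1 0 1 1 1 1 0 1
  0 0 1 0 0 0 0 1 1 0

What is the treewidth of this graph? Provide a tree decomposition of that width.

Every bag has size at most 4, so the width is 4 − 1 = 3 and tw(G) ≤ 3. On the other hand G contains the 4-clique {2, 7, 8, 9}. A clique must lie in a single bag of any decomposition, so no decomposition can have width below 3. The upper and lower bounds meet at 3, so that is the treewidth.

Treewidth 3.
One optimal decomposition is:
Bags: B1 = {2, 4, 7, 8}  B2 = {4, 5, 7, 8}  B3 = {0, 4, 7, 8}  B4 = {2, 7, 8, 9}  B5 = {4, 6, 7, 8}  B6 = {0, 3, 4, 7}  B7 = {1, 4, 6, 7}
Tree: B1–B2, B2–B3, B1–B4, B3–B5, B3–B6, B5–B7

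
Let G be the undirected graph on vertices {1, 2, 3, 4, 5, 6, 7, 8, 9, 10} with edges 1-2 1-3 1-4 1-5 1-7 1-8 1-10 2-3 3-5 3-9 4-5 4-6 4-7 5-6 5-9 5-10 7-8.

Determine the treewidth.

A width-2 tree decomposition is:
Bags: B1 = {1, 3, 5}  B2 = {3, 5, 9}  B3 = {1, 4, 5}  B4 = {1, 4, 7}  B5 = {1, 7, 8}  B6 = {1, 2, 3}  B7 = {4, 5, 6}  B8 = {1, 5, 10}
Tree: B1–B2, B1–B3, B3–B4, B4–B5, B1–B6, B3–B7, B1–B8
The largest bag has 3 vertices, giving width 2; this decomposition certifies tw(G) ≤ 2. On the other hand G contains the 3-clique {1, 7, 8}. A clique must lie in a single bag of any decomposition, so no decomposition can have width below 2. Combining the bounds, tw(G) = 2.

2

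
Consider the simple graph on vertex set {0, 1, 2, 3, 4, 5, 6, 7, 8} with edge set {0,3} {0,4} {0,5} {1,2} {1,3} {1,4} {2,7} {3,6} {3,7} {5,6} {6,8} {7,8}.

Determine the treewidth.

A width-3 tree decomposition is:
Bags: B1 = {1, 2, 7, 8}  B2 = {1, 3, 7, 8}  B3 = {1, 3, 6, 8}  B4 = {1, 3, 4, 6}  B5 = {0, 3, 4, 6}  B6 = {0, 4, 5, 6}
Tree: B1–B2, B2–B3, B3–B4, B4–B5, B5–B6
Every bag has size at most 4, so the width is 4 − 1 = 3 and tw(G) ≤ 3. For the lower bound: the 4 vertex sets {2,7,8}, {1}, {3}, {0,4,5,6} are disjoint, each induces a connected subgraph, and every pair is joined by at least one edge of G. Contracting each set to a single vertex therefore yields K_{4} as a minor, and since treewidth is minor-monotone, tw(G) ≥ tw(K_{4}) = 3. The upper and lower bounds meet at 3, so that is the treewidth.

3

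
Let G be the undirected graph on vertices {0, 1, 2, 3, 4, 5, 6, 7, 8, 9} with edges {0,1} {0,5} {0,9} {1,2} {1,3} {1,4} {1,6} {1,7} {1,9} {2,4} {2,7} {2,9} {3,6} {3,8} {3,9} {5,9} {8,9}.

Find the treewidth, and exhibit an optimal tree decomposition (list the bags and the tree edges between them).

Treewidth 2.
One optimal decomposition is:
Bags: B1 = {1, 2, 9}  B2 = {1, 2, 7}  B3 = {0, 1, 9}  B4 = {1, 3, 9}  B5 = {0, 5, 9}  B6 = {1, 2, 4}  B7 = {1, 3, 6}  B8 = {3, 8, 9}
Tree: B1–B2, B1–B3, B1–B4, B3–B5, B1–B6, B4–B7, B4–B8

Every bag has size at most 3, so the width is 3 − 1 = 2 and tw(G) ≤ 2. For the lower bound, the 3 vertices {3, 8, 9} are pairwise adjacent, and any tree decomposition puts a clique entirely inside one bag — forcing width ≥ 2. Therefore the treewidth is 2.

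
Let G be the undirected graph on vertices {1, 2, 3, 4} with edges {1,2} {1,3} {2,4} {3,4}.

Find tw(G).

A width-2 tree decomposition is:
Bags: B1 = {1, 2, 4}  B2 = {1, 3, 4}
Tree: B1–B2
Every bag has size at most 3, so the width is 3 − 1 = 2 and tw(G) ≤ 2. The edges 1–2–4–3–1 form a cycle, so G is not a tree and its treewidth is at least 2. Therefore the treewidth is 2.

2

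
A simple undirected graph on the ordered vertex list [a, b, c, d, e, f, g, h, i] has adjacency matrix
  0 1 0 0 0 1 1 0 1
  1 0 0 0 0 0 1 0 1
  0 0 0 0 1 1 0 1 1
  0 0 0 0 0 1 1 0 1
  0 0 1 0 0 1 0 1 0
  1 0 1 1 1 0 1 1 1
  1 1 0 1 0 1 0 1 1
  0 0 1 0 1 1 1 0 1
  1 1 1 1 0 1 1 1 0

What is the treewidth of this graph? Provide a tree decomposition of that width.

Treewidth 3.
One optimal decomposition is:
Bags: B1 = {c, f, h, i}  B2 = {f, g, h, i}  B3 = {c, e, f, h}  B4 = {d, f, g, i}  B5 = {a, f, g, i}  B6 = {a, b, g, i}
Tree: B1–B2, B1–B3, B2–B4, B2–B5, B5–B6

Each bag holds 4 vertices, so the decomposition has width 3, which upper-bounds the treewidth. On the other hand G contains the 4-clique {c, e, f, h}. A clique must lie in a single bag of any decomposition, so no decomposition can have width below 3. Hence tw(G) = 3 exactly.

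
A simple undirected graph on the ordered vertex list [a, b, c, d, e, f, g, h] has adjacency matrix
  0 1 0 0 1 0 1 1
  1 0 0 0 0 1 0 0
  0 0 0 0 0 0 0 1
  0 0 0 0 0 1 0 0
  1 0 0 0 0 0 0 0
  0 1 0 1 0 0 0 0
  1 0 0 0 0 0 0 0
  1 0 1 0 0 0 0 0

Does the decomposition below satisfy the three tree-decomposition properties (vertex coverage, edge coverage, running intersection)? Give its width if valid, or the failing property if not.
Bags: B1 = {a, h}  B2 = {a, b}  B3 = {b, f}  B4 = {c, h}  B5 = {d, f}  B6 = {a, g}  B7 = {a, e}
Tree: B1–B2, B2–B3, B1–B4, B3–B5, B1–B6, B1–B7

Yes; width 1.

Vertex coverage: the bags together contain {a, b, c, d, e, f, g, h}, the full vertex set. Edge coverage: each edge of G has both endpoints in at least one bag. Running intersection: for every vertex, the bags containing it form a connected subtree. All three properties hold, so this is a valid tree decomposition of width max|bag| − 1 = 1, and hence tw(G) ≤ 1.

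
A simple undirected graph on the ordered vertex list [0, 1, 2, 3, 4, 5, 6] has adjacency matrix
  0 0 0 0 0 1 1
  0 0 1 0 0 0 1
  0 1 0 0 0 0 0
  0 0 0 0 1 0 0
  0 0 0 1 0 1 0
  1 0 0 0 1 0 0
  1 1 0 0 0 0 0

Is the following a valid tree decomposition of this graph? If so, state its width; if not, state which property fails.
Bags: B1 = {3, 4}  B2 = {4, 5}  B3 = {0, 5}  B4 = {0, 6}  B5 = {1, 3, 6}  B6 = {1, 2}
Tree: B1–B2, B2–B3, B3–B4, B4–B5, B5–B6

A tree decomposition must satisfy three properties: every vertex lies in some bag; for every edge, both endpoints lie together in some bag; and for every vertex, the bags containing it form a connected subtree. Here bags containing vertex 3 are not connected in the tree, so the decomposition is invalid.

No — bags containing vertex 3 are not connected in the tree.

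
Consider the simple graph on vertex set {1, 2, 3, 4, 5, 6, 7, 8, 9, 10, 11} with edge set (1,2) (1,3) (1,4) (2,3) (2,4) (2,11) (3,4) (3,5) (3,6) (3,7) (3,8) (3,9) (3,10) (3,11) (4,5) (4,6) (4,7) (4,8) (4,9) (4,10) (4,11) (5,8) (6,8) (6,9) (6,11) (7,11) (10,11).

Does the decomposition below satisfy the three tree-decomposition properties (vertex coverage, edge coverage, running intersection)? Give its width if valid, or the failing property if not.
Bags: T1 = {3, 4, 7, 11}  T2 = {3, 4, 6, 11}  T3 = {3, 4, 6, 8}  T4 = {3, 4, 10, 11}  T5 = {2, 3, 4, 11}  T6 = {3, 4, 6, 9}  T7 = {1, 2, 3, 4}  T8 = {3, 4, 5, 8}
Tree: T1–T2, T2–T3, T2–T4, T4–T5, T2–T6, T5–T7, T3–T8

Every vertex of G appears in some bag (union = {1, 2, 3, 4, 5, 6, 7, 8, 9, 10, 11}); every edge is covered by a bag; and for each vertex v the set of bags containing v is connected in the bag tree. The decomposition is therefore valid. The largest bag has 4 vertices, so the width is 3.

Yes; width 3.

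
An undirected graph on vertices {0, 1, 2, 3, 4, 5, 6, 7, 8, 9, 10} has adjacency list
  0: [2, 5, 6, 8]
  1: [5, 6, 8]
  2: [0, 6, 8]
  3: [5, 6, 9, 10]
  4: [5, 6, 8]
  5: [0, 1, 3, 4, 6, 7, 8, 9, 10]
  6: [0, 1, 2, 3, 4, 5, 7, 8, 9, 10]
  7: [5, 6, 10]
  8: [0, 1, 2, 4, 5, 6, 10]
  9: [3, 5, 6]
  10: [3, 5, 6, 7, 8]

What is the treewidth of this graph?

A width-3 tree decomposition is:
Bags: B1 = {0, 5, 6, 8}  B2 = {5, 6, 8, 10}  B3 = {4, 5, 6, 8}  B4 = {1, 5, 6, 8}  B5 = {5, 6, 7, 10}  B6 = {3, 5, 6, 10}  B7 = {0, 2, 6, 8}  B8 = {3, 5, 6, 9}
Tree: B1–B2, B1–B3, B1–B4, B2–B5, B5–B6, B1–B7, B6–B8
Every bag has size at most 4, so the width is 4 − 1 = 3 and tw(G) ≤ 3. Conversely, {0, 2, 6, 8} is a clique of size 4, and the vertices of any clique must share a bag in every tree decomposition; so some bag has ≥ 4 vertices and tw(G) ≥ 3. Combining the bounds, tw(G) = 3.

3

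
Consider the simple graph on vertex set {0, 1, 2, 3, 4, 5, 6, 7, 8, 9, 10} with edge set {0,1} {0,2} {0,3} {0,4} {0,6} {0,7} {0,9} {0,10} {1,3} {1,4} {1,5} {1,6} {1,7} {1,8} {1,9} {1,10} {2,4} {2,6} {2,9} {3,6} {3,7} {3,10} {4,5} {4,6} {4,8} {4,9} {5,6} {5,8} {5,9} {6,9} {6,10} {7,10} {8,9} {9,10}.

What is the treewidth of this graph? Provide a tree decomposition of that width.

Treewidth 4.
Bags: B1 = {1, 4, 5, 6, 9}  B2 = {0, 1, 4, 6, 9}  B3 = {1, 4, 5, 8, 9}  B4 = {0, 1, 6, 9, 10}  B5 = {0, 2, 4, 6, 9}  B6 = {0, 1, 3, 6, 10}  B7 = {0, 1, 3, 7, 10}
Tree: B1–B2, B1–B3, B2–B4, B2–B5, B4–B6, B6–B7

Every bag has size at most 5, so the width is 5 − 1 = 4 and tw(G) ≤ 4. For the lower bound, the 5 vertices {0, 1, 6, 9, 10} are pairwise adjacent, and any tree decomposition puts a clique entirely inside one bag — forcing width ≥ 4. Therefore the treewidth is 4.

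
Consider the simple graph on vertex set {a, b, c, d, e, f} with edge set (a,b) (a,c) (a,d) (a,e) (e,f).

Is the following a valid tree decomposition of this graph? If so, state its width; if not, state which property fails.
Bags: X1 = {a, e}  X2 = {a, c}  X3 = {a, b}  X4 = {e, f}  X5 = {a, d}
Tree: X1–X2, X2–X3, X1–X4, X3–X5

Checking the three conditions: (i) the bags cover all of {a, b, c, d, e, f}; (ii) for each edge, some bag contains both endpoints; (iii) the bags containing any fixed vertex form a subtree. All hold, so the decomposition is valid with width 2 − 1 = 1.

Yes; width 1.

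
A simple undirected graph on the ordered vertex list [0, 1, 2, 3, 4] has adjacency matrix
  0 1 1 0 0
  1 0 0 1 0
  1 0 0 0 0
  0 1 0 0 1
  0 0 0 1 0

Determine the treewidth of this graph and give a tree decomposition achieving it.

Treewidth 1.
One optimal decomposition is:
Bags: B1 = {3, 4}  B2 = {1, 3}  B3 = {0, 1}  B4 = {0, 2}
Tree: B1–B2, B2–B3, B3–B4

The largest bag has 2 vertices, giving width 1; this decomposition certifies tw(G) ≤ 1. Since G has at least one edge (e.g. 4–3), it is not an edgeless graph, so tw(G) ≥ 1. Combining the bounds, tw(G) = 1.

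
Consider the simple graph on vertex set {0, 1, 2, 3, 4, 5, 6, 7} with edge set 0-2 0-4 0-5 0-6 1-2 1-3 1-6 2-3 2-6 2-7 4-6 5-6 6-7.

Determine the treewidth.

2

A width-2 tree decomposition is:
Bags: B1 = {0, 5, 6}  B2 = {0, 2, 6}  B3 = {1, 2, 6}  B4 = {0, 4, 6}  B5 = {1, 2, 3}  B6 = {2, 6, 7}
Tree: B1–B2, B2–B3, B1–B4, B3–B5, B3–B6
Each bag holds 3 vertices, so the decomposition has width 2, which upper-bounds the treewidth. Conversely, {1, 2, 3} is a clique of size 3, and the vertices of any clique must share a bag in every tree decomposition; so some bag has ≥ 3 vertices and tw(G) ≥ 2. Hence tw(G) = 2 exactly.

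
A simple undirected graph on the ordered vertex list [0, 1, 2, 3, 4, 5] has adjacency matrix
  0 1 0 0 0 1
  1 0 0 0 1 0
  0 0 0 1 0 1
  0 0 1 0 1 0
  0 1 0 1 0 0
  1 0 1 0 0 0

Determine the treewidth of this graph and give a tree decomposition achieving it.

Every bag has size at most 3, so the width is 3 − 1 = 2 and tw(G) ≤ 2. The edges 4–1–0–5–2–3–4 form a cycle, so G is not a tree and its treewidth is at least 2. The upper and lower bounds meet at 2, so that is the treewidth.

Treewidth 2.
Bags: B1 = {0, 1, 4}  B2 = {0, 4, 5}  B3 = {2, 4, 5}  B4 = {2, 3, 4}
Tree: B1–B2, B2–B3, B3–B4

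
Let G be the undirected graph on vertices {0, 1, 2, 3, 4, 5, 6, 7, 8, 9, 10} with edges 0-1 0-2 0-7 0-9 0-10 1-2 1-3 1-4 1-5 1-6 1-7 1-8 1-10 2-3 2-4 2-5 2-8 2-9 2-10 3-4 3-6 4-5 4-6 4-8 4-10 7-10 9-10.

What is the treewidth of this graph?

A width-3 tree decomposition is:
Bags: B1 = {1, 2, 4, 10}  B2 = {1, 2, 3, 4}  B3 = {1, 2, 4, 5}  B4 = {1, 2, 4, 8}  B5 = {1, 3, 4, 6}  B6 = {0, 1, 2, 10}  B7 = {0, 2, 9, 10}  B8 = {0, 1, 7, 10}
Tree: B1–B2, B2–B3, B3–B4, B2–B5, B1–B6, B6–B7, B6–B8
The largest bag has 4 vertices, giving width 3; this decomposition certifies tw(G) ≤ 3. Conversely, {0, 1, 2, 10} is a clique of size 4, and the vertices of any clique must share a bag in every tree decomposition; so some bag has ≥ 4 vertices and tw(G) ≥ 3. Combining the bounds, tw(G) = 3.

3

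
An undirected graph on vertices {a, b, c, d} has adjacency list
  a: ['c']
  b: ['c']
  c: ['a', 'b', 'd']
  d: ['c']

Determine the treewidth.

A width-1 tree decomposition is:
Bags: B1 = {b, c}  B2 = {a, c}  B3 = {c, d}
Tree: B1–B2, B1–B3
Each bag holds 2 vertices, so the decomposition has width 1, which upper-bounds the treewidth. G has an edge, so its treewidth is at least 1. Combining the bounds, tw(G) = 1.

1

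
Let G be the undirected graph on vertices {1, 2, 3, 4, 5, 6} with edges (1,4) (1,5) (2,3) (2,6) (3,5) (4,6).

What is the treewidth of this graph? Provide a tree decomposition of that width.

Treewidth 2.
One such decomposition:
Bags: B1 = {1, 4, 6}  B2 = {1, 2, 6}  B3 = {1, 2, 3}  B4 = {1, 3, 5}
Tree: B1–B2, B2–B3, B3–B4

The largest bag has 3 vertices, giving width 2; this decomposition certifies tw(G) ≤ 2. For the lower bound, G contains the cycle 1–4–6–2–3–5–1, so G is not a forest; only forests have treewidth ≤ 1, hence tw(G) ≥ 2. Therefore the treewidth is 2.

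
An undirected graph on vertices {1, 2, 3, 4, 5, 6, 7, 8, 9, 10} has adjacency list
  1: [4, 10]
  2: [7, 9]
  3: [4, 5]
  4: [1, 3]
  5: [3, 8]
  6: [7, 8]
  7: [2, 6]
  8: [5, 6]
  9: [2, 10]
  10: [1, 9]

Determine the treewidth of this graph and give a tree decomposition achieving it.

The largest bag has 3 vertices, giving width 2; this decomposition certifies tw(G) ≤ 2. Since 1–10–9–2–7–6–8–5–3–4–1 is a cycle in G, G is not acyclic. Forests are exactly the graphs of treewidth ≤ 1, so tw(G) ≥ 2. Hence tw(G) = 2 exactly.

Treewidth 2.
Bags: B1 = {1, 9, 10}  B2 = {1, 2, 9}  B3 = {1, 2, 7}  B4 = {1, 6, 7}  B5 = {1, 6, 8}  B6 = {1, 5, 8}  B7 = {1, 3, 5}  B8 = {1, 3, 4}
Tree: B1–B2, B2–B3, B3–B4, B4–B5, B5–B6, B6–B7, B7–B8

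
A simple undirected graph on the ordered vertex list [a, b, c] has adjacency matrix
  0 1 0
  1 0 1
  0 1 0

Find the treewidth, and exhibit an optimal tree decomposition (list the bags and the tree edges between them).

The largest bag has 2 vertices, giving width 1; this decomposition certifies tw(G) ≤ 1. G has an edge, so its treewidth is at least 1. Hence tw(G) = 1 exactly.

Treewidth 1.
One optimal decomposition is:
Bags: B1 = {a, b}  B2 = {b, c}
Tree: B1–B2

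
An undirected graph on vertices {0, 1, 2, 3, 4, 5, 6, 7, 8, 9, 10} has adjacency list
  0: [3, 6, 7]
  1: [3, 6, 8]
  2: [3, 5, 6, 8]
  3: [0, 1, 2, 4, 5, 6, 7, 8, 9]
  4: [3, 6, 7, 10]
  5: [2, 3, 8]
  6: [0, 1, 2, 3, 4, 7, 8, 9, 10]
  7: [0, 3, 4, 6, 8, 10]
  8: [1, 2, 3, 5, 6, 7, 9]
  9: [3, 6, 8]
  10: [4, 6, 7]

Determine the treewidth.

A width-3 tree decomposition is:
Bags: B1 = {3, 6, 7, 8}  B2 = {3, 4, 6, 7}  B3 = {2, 3, 6, 8}  B4 = {0, 3, 6, 7}  B5 = {1, 3, 6, 8}  B6 = {2, 3, 5, 8}  B7 = {3, 6, 8, 9}  B8 = {4, 6, 7, 10}
Tree: B1–B2, B1–B3, B2–B4, B1–B5, B3–B6, B3–B7, B2–B8
The largest bag has 4 vertices, giving width 3; this decomposition certifies tw(G) ≤ 3. On the other hand G contains the 4-clique {4, 6, 7, 10}. A clique must lie in a single bag of any decomposition, so no decomposition can have width below 3. Combining the bounds, tw(G) = 3.

3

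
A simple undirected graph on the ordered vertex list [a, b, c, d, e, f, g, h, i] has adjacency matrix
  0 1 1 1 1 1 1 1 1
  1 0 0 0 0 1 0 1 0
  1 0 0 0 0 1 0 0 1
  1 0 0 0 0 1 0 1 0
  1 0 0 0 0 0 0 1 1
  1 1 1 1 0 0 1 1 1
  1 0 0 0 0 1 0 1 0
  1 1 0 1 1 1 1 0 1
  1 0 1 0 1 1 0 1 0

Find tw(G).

3

A width-3 tree decomposition is:
Bags: B1 = {a, d, f, h}  B2 = {a, f, h, i}  B3 = {a, c, f, i}  B4 = {a, e, h, i}  B5 = {a, b, f, h}  B6 = {a, f, g, h}
Tree: B1–B2, B2–B3, B2–B4, B2–B5, B2–B6
The largest bag has 4 vertices, giving width 3; this decomposition certifies tw(G) ≤ 3. Conversely, {a, e, h, i} is a clique of size 4, and the vertices of any clique must share a bag in every tree decomposition; so some bag has ≥ 4 vertices and tw(G) ≥ 3. Hence tw(G) = 3 exactly.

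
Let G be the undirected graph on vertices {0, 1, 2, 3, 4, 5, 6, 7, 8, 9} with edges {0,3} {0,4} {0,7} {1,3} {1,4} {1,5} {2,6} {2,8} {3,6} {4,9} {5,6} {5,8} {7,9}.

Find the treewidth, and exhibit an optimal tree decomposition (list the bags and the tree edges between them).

Treewidth 2.
One such decomposition:
Bags: B1 = {4, 7, 9}  B2 = {0, 4, 7}  B3 = {0, 1, 4}  B4 = {0, 1, 3}  B5 = {1, 3, 5}  B6 = {3, 5, 6}  B7 = {5, 6, 8}  B8 = {2, 6, 8}
Tree: B1–B2, B2–B3, B3–B4, B4–B5, B5–B6, B6–B7, B7–B8

Each bag holds 3 vertices, so the decomposition has width 2, which upper-bounds the treewidth. The edges 9–7–0–4–9 form a cycle, so G is not a tree and its treewidth is at least 2. Combining the bounds, tw(G) = 2.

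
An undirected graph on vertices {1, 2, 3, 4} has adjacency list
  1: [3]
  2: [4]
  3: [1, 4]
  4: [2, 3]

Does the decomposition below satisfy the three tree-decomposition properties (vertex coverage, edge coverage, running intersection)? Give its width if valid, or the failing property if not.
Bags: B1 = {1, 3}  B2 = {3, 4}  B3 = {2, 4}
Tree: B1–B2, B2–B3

Every vertex of G appears in some bag (union = {1, 2, 3, 4}); every edge is covered by a bag; and for each vertex v the set of bags containing v is connected in the bag tree. The decomposition is therefore valid. The largest bag has 2 vertices, so the width is 1.

Yes; width 1.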